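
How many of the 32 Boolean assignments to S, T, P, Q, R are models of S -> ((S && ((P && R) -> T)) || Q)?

Initial set: {(S -> ((S && ((P && R) -> T)) || Q))}.
(S -> ((S && ((P && R) -> T)) || Q)): β-rule — branch into !S  //  ((S && ((P && R) -> T)) || Q).
  branch 1 (add !S):
    ○ open, literals {S=0}.
  branch 2 (add ((S && ((P && R) -> T)) || Q)):
    ((S && ((P && R) -> T)) || Q): β-rule — branch into (S && ((P && R) -> T))  //  Q.
      branch 2.1 (add (S && ((P && R) -> T))):
        (S && ((P && R) -> T)): α-rule — add S, ((P && R) -> T).
        ((P && R) -> T): β-rule — branch into !(P && R)  //  T.
          branch 2.1.1 (add !(P && R)):
            !(P && R): β-rule — branch into !P  //  !R.
              branch 2.1.1.1 (add !P):
                ○ open, literals {P=0, S=1}.
              branch 2.1.1.2 (add !R):
                ○ open, literals {R=0, S=1}.
          branch 2.1.2 (add T):
            ○ open, literals {S=1, T=1}.
      branch 2.2 (add Q):
        ○ open, literals {Q=1}.
0 branches closed, 5 open.
Each open branch fixes some atoms; the unmentioned ones are free. Counting distinct full assignments: branch {S=0} (T, P, Q, R) contributes 16 new; branch {P=0, S=1} (T, Q, R) contributes 8 new; branch {R=0, S=1} (T, P, Q) contributes 4 new; branch {S=1, T=1} (P, Q, R) contributes 2 new; branch {Q=1} (S, T, P, R) contributes 1 new. Total: 31.

31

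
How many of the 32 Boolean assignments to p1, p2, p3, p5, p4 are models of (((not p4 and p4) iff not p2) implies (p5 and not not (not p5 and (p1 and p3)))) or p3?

Initial set: {T ((((not p4 and p4) iff not p2) implies (p5 and not not (not p5 and (p1 and p3)))) or p3)}.
T ((((not p4 and p4) iff not p2) implies (p5 and not not (not p5 and (p1 and p3)))) or p3): β-rule — branch into T (((not p4 and p4) iff not p2) implies (p5 and not not (not p5 and (p1 and p3))))  //  T p3.
  branch 1 (add T (((not p4 and p4) iff not p2) implies (p5 and not not (not p5 and (p1 and p3))))):
    T (((not p4 and p4) iff not p2) implies (p5 and not not (not p5 and (p1 and p3)))): β-rule — branch into F ((not p4 and p4) iff not p2)  //  T (p5 and not not (not p5 and (p1 and p3))).
      branch 1.1 (add F ((not p4 and p4) iff not p2)):
        F ((not p4 and p4) iff not p2): β-rule — branch into T (not p4 and p4), F not p2  //  F (not p4 and p4), T not p2.
          branch 1.1.1 (add T (not p4 and p4), F not p2):
            T (not p4 and p4): α-rule — add T not p4, T p4.
            × closes — contains both p4 and not p4.
          branch 1.1.2 (add F (not p4 and p4), T not p2):
            F (not p4 and p4): β-rule — branch into F not p4  //  F p4.
              branch 1.1.2.1 (add F not p4):
                ○ open, literals {p2=false, p4=true}.
              branch 1.1.2.2 (add F p4):
                ○ open, literals {p2=false, p4=false}.
      branch 1.2 (add T (p5 and not not (not p5 and (p1 and p3)))):
        T (p5 and not not (not p5 and (p1 and p3))): α-rule — add T p5, T not not (not p5 and (p1 and p3)).
        T not not (not p5 and (p1 and p3)): drop double negation, giving T (not p5 and (p1 and p3)).
        T (not p5 and (p1 and p3)): α-rule — add T not p5, T (p1 and p3).
        × closes — contains both p5 and not p5.
  branch 2 (add T p3):
    ○ open, literals {p3=true}.
2 branches closed, 3 open.
Each open branch fixes some atoms; the unmentioned ones are free. Counting distinct full assignments: branch {p2=false, p4=true} (p1, p3, p5) contributes 8 new; branch {p2=false, p4=false} (p1, p3, p5) contributes 8 new; branch {p3=true} (p1, p2, p5, p4) contributes 8 new. Total: 24.

24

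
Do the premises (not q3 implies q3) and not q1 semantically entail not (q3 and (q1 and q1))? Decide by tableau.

Yes

Initial set: {((not q3 implies q3) and not q1); not not (q3 and (q1 and q1))}.
((not q3 implies q3) and not q1): α-rule — add (not q3 implies q3), not q1.
not not (q3 and (q1 and q1)): α-rule — add q3, (q1 and q1).
(q1 and q1): α-rule — add q1, q1.
× closes — contains both q1 and not q1.
All 1 branch closes.
Every branch closed, so the premises entail the conclusion.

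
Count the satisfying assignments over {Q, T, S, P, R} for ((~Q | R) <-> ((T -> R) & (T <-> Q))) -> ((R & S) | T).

22

Initial set: {(((~Q | R) <-> ((T -> R) & (T <-> Q))) -> ((R & S) | T))}.
(((~Q | R) <-> ((T -> R) & (T <-> Q))) -> ((R & S) | T)): β-rule — branch into ~((~Q | R) <-> ((T -> R) & (T <-> Q)))  //  ((R & S) | T).
  branch 1 (add ~((~Q | R) <-> ((T -> R) & (T <-> Q)))):
    ~((~Q | R) <-> ((T -> R) & (T <-> Q))): β-rule — branch into (~Q | R), ~((T -> R) & (T <-> Q))  //  ~(~Q | R), ((T -> R) & (T <-> Q)).
      branch 1.1 (add (~Q | R), ~((T -> R) & (T <-> Q))):
        (~Q | R): β-rule — branch into ~Q  //  R.
          branch 1.1.1 (add ~Q):
            ~((T -> R) & (T <-> Q)): β-rule — branch into ~(T -> R)  //  ~(T <-> Q).
              branch 1.1.1.1 (add ~(T -> R)):
                ~(T -> R): α-rule — add T, ~R.
                ○ open, literals {Q=F, R=F, T=T}.
              branch 1.1.1.2 (add ~(T <-> Q)):
                ~(T <-> Q): β-rule — branch into T, ~Q  //  ~T, Q.
                  branch 1.1.1.2.1 (add T, ~Q):
                    ○ open, literals {Q=F, T=T}.
                  branch 1.1.1.2.2 (add ~T, Q):
                    × closes — contains both Q and ~Q.
          branch 1.1.2 (add R):
            ~((T -> R) & (T <-> Q)): β-rule — branch into ~(T -> R)  //  ~(T <-> Q).
              branch 1.1.2.1 (add ~(T -> R)):
                ~(T -> R): α-rule — add T, ~R.
                × closes — contains both R and ~R.
              branch 1.1.2.2 (add ~(T <-> Q)):
                ~(T <-> Q): β-rule — branch into T, ~Q  //  ~T, Q.
                  branch 1.1.2.2.1 (add T, ~Q):
                    ○ open, literals {Q=F, R=T, T=T}.
                  branch 1.1.2.2.2 (add ~T, Q):
                    ○ open, literals {Q=T, R=T, T=F}.
      branch 1.2 (add ~(~Q | R), ((T -> R) & (T <-> Q))):
        ~(~Q | R): α-rule — add ~~Q, ~R.
        ((T -> R) & (T <-> Q)): α-rule — add (T -> R), (T <-> Q).
        (T -> R): β-rule — branch into ~T  //  R.
          branch 1.2.1 (add ~T):
            (T <-> Q): β-rule — branch into T, Q  //  ~T, ~Q.
              branch 1.2.1.1 (add T, Q):
                × closes — contains both T and ~T.
              branch 1.2.1.2 (add ~T, ~Q):
                × closes — contains both Q and ~Q.
          branch 1.2.2 (add R):
            × closes — contains both R and ~R.
  branch 2 (add ((R & S) | T)):
    ((R & S) | T): β-rule — branch into (R & S)  //  T.
      branch 2.1 (add (R & S)):
        (R & S): α-rule — add R, S.
        ○ open, literals {R=T, S=T}.
      branch 2.2 (add T):
        ○ open, literals {T=T}.
5 branches closed, 6 open.
Each open branch fixes some atoms; the unmentioned ones are free. Counting distinct full assignments: branch {Q=F, R=F, T=T} (S, P) contributes 4 new; branch {Q=F, T=T} (S, P, R) contributes 4 new; branch {Q=F, R=T, T=T} (S, P) contributes 0 new; branch {Q=T, R=T, T=F} (S, P) contributes 4 new; branch {R=T, S=T} (Q, T, P) contributes 4 new; branch {T=T} (Q, S, P, R) contributes 6 new. Total: 22.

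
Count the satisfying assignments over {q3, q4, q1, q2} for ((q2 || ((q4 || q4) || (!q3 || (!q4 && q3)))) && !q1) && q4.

Initial set: {(((q2 || ((q4 || q4) || (!q3 || (!q4 && q3)))) && !q1) && q4)}.
(((q2 || ((q4 || q4) || (!q3 || (!q4 && q3)))) && !q1) && q4): α-rule — add ((q2 || ((q4 || q4) || (!q3 || (!q4 && q3)))) && !q1), q4.
((q2 || ((q4 || q4) || (!q3 || (!q4 && q3)))) && !q1): α-rule — add (q2 || ((q4 || q4) || (!q3 || (!q4 && q3)))), !q1.
(q2 || ((q4 || q4) || (!q3 || (!q4 && q3)))): β-rule — branch into q2  //  ((q4 || q4) || (!q3 || (!q4 && q3))).
  branch 1 (add q2):
    ○ open, literals {q1=false, q2=true, q4=true}.
  branch 2 (add ((q4 || q4) || (!q3 || (!q4 && q3)))):
    ((q4 || q4) || (!q3 || (!q4 && q3))): β-rule — branch into (q4 || q4)  //  (!q3 || (!q4 && q3)).
      branch 2.1 (add (q4 || q4)):
        (q4 || q4): β-rule — branch into q4  //  q4.
          branch 2.1.1 (add q4):
            ○ open, literals {q1=false, q4=true}.
          branch 2.1.2 (add q4):
            ○ open, literals {q1=false, q4=true}.
      branch 2.2 (add (!q3 || (!q4 && q3))):
        (!q3 || (!q4 && q3)): β-rule — branch into !q3  //  (!q4 && q3).
          branch 2.2.1 (add !q3):
            ○ open, literals {q1=false, q3=false, q4=true}.
          branch 2.2.2 (add (!q4 && q3)):
            (!q4 && q3): α-rule — add !q4, q3.
            × closes — contains both q4 and !q4.
1 branch closed, 4 open.
Each open branch fixes some atoms; the unmentioned ones are free. Counting distinct full assignments: branch {q1=false, q2=true, q4=true} (q3) contributes 2 new; branch {q1=false, q4=true} (q3, q2) contributes 2 new; branch {q1=false, q4=true} (q3, q2) contributes 0 new; branch {q1=false, q3=false, q4=true} (q2) contributes 0 new. Total: 4.

4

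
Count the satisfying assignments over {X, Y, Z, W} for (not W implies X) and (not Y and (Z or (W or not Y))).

6

Initial set: {T ((not W implies X) and (not Y and (Z or (W or not Y))))}.
T ((not W implies X) and (not Y and (Z or (W or not Y)))): α-rule — add T (not W implies X), T (not Y and (Z or (W or not Y))).
T (not Y and (Z or (W or not Y))): α-rule — add T not Y, T (Z or (W or not Y)).
T (not W implies X): β-rule — branch into F not W  //  T X.
  branch 1 (add F not W):
    T (Z or (W or not Y)): β-rule — branch into T Z  //  T (W or not Y).
      branch 1.1 (add T Z):
        ○ open, literals {W=T, Y=F, Z=T}.
      branch 1.2 (add T (W or not Y)):
        T (W or not Y): β-rule — branch into T W  //  T not Y.
          branch 1.2.1 (add T W):
            ○ open, literals {W=T, Y=F}.
          branch 1.2.2 (add T not Y):
            ○ open, literals {W=T, Y=F}.
  branch 2 (add T X):
    T (Z or (W or not Y)): β-rule — branch into T Z  //  T (W or not Y).
      branch 2.1 (add T Z):
        ○ open, literals {X=T, Y=F, Z=T}.
      branch 2.2 (add T (W or not Y)):
        T (W or not Y): β-rule — branch into T W  //  T not Y.
          branch 2.2.1 (add T W):
            ○ open, literals {W=T, X=T, Y=F}.
          branch 2.2.2 (add T not Y):
            ○ open, literals {X=T, Y=F}.
0 branches closed, 6 open.
Each open branch fixes some atoms; the unmentioned ones are free. Counting distinct full assignments: branch {W=T, Y=F, Z=T} (X) contributes 2 new; branch {W=T, Y=F} (X, Z) contributes 2 new; branch {W=T, Y=F} (X, Z) contributes 0 new; branch {X=T, Y=F, Z=T} (W) contributes 1 new; branch {W=T, X=T, Y=F} (Z) contributes 0 new; branch {X=T, Y=F} (Z, W) contributes 1 new. Total: 6.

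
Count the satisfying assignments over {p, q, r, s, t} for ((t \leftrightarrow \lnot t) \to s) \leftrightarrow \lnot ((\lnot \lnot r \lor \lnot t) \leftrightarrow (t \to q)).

Initial set: {(((t \leftrightarrow \lnot t) \to s) \leftrightarrow \lnot ((\lnot \lnot r \lor \lnot t) \leftrightarrow (t \to q)))}.
(((t \leftrightarrow \lnot t) \to s) \leftrightarrow \lnot ((\lnot \lnot r \lor \lnot t) \leftrightarrow (t \to q))): β-rule — branch into ((t \leftrightarrow \lnot t) \to s), \lnot ((\lnot \lnot r \lor \lnot t) \leftrightarrow (t \to q))  //  \lnot ((t \leftrightarrow \lnot t) \to s), \lnot \lnot ((\lnot \lnot r \lor \lnot t) \leftrightarrow (t \to q)).
  branch 1 (add ((t \leftrightarrow \lnot t) \to s), \lnot ((\lnot \lnot r \lor \lnot t) \leftrightarrow (t \to q))):
    ((t \leftrightarrow \lnot t) \to s): β-rule — branch into \lnot (t \leftrightarrow \lnot t)  //  s.
      branch 1.1 (add \lnot (t \leftrightarrow \lnot t)):
        \lnot ((\lnot \lnot r \lor \lnot t) \leftrightarrow (t \to q)): β-rule — branch into (\lnot \lnot r \lor \lnot t), \lnot (t \to q)  //  \lnot (\lnot \lnot r \lor \lnot t), (t \to q).
          branch 1.1.1 (add (\lnot \lnot r \lor \lnot t), \lnot (t \to q)):
            \lnot (t \to q): α-rule — add t, \lnot q.
            \lnot (t \leftrightarrow \lnot t): β-rule — branch into t, \lnot \lnot t  //  \lnot t, \lnot t.
              branch 1.1.1.1 (add t, \lnot \lnot t):
                (\lnot \lnot r \lor \lnot t): β-rule — branch into \lnot \lnot r  //  \lnot t.
                  branch 1.1.1.1.1 (add \lnot \lnot r):
                    \lnot \lnot r: drop double negation, giving r.
                    ○ open, literals {q=0, r=1, t=1}.
                  branch 1.1.1.1.2 (add \lnot t):
                    × closes — contains both t and \lnot t.
              branch 1.1.1.2 (add \lnot t, \lnot t):
                × closes — contains both t and \lnot t.
          branch 1.1.2 (add \lnot (\lnot \lnot r \lor \lnot t), (t \to q)):
            \lnot (\lnot \lnot r \lor \lnot t): α-rule — add \lnot \lnot \lnot r, \lnot \lnot t.
            \lnot \lnot \lnot r: drop double negation, giving \lnot r.
            \lnot (t \leftrightarrow \lnot t): β-rule — branch into t, \lnot \lnot t  //  \lnot t, \lnot t.
              branch 1.1.2.1 (add t, \lnot \lnot t):
                (t \to q): β-rule — branch into \lnot t  //  q.
                  branch 1.1.2.1.1 (add \lnot t):
                    × closes — contains both t and \lnot t.
                  branch 1.1.2.1.2 (add q):
                    ○ open, literals {q=1, r=0, t=1}.
              branch 1.1.2.2 (add \lnot t, \lnot t):
                × closes — contains both t and \lnot t.
      branch 1.2 (add s):
        \lnot ((\lnot \lnot r \lor \lnot t) \leftrightarrow (t \to q)): β-rule — branch into (\lnot \lnot r \lor \lnot t), \lnot (t \to q)  //  \lnot (\lnot \lnot r \lor \lnot t), (t \to q).
          branch 1.2.1 (add (\lnot \lnot r \lor \lnot t), \lnot (t \to q)):
            \lnot (t \to q): α-rule — add t, \lnot q.
            (\lnot \lnot r \lor \lnot t): β-rule — branch into \lnot \lnot r  //  \lnot t.
              branch 1.2.1.1 (add \lnot \lnot r):
                \lnot \lnot r: drop double negation, giving r.
                ○ open, literals {q=0, r=1, s=1, t=1}.
              branch 1.2.1.2 (add \lnot t):
                × closes — contains both t and \lnot t.
          branch 1.2.2 (add \lnot (\lnot \lnot r \lor \lnot t), (t \to q)):
            \lnot (\lnot \lnot r \lor \lnot t): α-rule — add \lnot \lnot \lnot r, \lnot \lnot t.
            \lnot \lnot \lnot r: drop double negation, giving \lnot r.
            (t \to q): β-rule — branch into \lnot t  //  q.
              branch 1.2.2.1 (add \lnot t):
                × closes — contains both t and \lnot t.
              branch 1.2.2.2 (add q):
                ○ open, literals {q=1, r=0, s=1, t=1}.
  branch 2 (add \lnot ((t \leftrightarrow \lnot t) \to s), \lnot \lnot ((\lnot \lnot r \lor \lnot t) \leftrightarrow (t \to q))):
    \lnot ((t \leftrightarrow \lnot t) \to s): α-rule — add (t \leftrightarrow \lnot t), \lnot s.
    \lnot \lnot ((\lnot \lnot r \lor \lnot t) \leftrightarrow (t \to q)): β-rule — branch into (\lnot \lnot r \lor \lnot t), (t \to q)  //  \lnot (\lnot \lnot r \lor \lnot t), \lnot (t \to q).
      branch 2.1 (add (\lnot \lnot r \lor \lnot t), (t \to q)):
        (t \leftrightarrow \lnot t): β-rule — branch into t, \lnot t  //  \lnot t, \lnot \lnot t.
          branch 2.1.1 (add t, \lnot t):
            × closes — contains both t and \lnot t.
          branch 2.1.2 (add \lnot t, \lnot \lnot t):
            × closes — contains both t and \lnot t.
      branch 2.2 (add \lnot (\lnot \lnot r \lor \lnot t), \lnot (t \to q)):
        \lnot (\lnot \lnot r \lor \lnot t): α-rule — add \lnot \lnot \lnot r, \lnot \lnot t.
        \lnot (t \to q): α-rule — add t, \lnot q.
        \lnot \lnot \lnot r: drop double negation, giving \lnot r.
        (t \leftrightarrow \lnot t): β-rule — branch into t, \lnot t  //  \lnot t, \lnot \lnot t.
          branch 2.2.1 (add t, \lnot t):
            × closes — contains both t and \lnot t.
          branch 2.2.2 (add \lnot t, \lnot \lnot t):
            × closes — contains both t and \lnot t.
10 branches closed, 4 open.
Each open branch fixes some atoms; the unmentioned ones are free. Counting distinct full assignments: branch {q=0, r=1, t=1} (p, s) contributes 4 new; branch {q=1, r=0, t=1} (p, s) contributes 4 new; branch {q=0, r=1, s=1, t=1} (p) contributes 0 new; branch {q=1, r=0, s=1, t=1} (p) contributes 0 new. Total: 8.

8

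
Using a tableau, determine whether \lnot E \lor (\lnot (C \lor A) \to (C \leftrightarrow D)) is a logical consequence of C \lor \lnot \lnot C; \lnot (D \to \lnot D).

Initial set: {(C \lor \lnot \lnot C); \lnot (D \to \lnot D); \lnot (\lnot E \lor (\lnot (C \lor A) \to (C \leftrightarrow D)))}.
\lnot (D \to \lnot D): α-rule — add D, \lnot \lnot D.
\lnot (\lnot E \lor (\lnot (C \lor A) \to (C \leftrightarrow D))): α-rule — add \lnot \lnot E, \lnot (\lnot (C \lor A) \to (C \leftrightarrow D)).
\lnot (\lnot (C \lor A) \to (C \leftrightarrow D)): α-rule — add \lnot (C \lor A), \lnot (C \leftrightarrow D).
\lnot (C \lor A): α-rule — add \lnot C, \lnot A.
(C \lor \lnot \lnot C): β-rule — branch into C  //  \lnot \lnot C.
  branch 1 (add C):
    × closes — contains both C and \lnot C.
  branch 2 (add \lnot \lnot C):
    \lnot \lnot C: drop double negation, giving C.
    × closes — contains both C and \lnot C.
All 2 branches close.
Every branch closed, so the premises entail the conclusion.

Yes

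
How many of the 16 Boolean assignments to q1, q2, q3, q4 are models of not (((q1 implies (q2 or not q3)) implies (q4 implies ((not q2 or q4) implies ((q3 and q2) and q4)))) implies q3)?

Initial set: {not (((q1 implies (q2 or not q3)) implies (q4 implies ((not q2 or q4) implies ((q3 and q2) and q4)))) implies q3)}.
not (((q1 implies (q2 or not q3)) implies (q4 implies ((not q2 or q4) implies ((q3 and q2) and q4)))) implies q3): α-rule — add ((q1 implies (q2 or not q3)) implies (q4 implies ((not q2 or q4) implies ((q3 and q2) and q4)))), not q3.
((q1 implies (q2 or not q3)) implies (q4 implies ((not q2 or q4) implies ((q3 and q2) and q4)))): β-rule — branch into not (q1 implies (q2 or not q3))  //  (q4 implies ((not q2 or q4) implies ((q3 and q2) and q4))).
  branch 1 (add not (q1 implies (q2 or not q3))):
    not (q1 implies (q2 or not q3)): α-rule — add q1, not (q2 or not q3).
    not (q2 or not q3): α-rule — add not q2, not not q3.
    × closes — contains both q3 and not q3.
  branch 2 (add (q4 implies ((not q2 or q4) implies ((q3 and q2) and q4)))):
    (q4 implies ((not q2 or q4) implies ((q3 and q2) and q4))): β-rule — branch into not q4  //  ((not q2 or q4) implies ((q3 and q2) and q4)).
      branch 2.1 (add not q4):
        ○ open, literals {q3=false, q4=false}.
      branch 2.2 (add ((not q2 or q4) implies ((q3 and q2) and q4))):
        ((not q2 or q4) implies ((q3 and q2) and q4)): β-rule — branch into not (not q2 or q4)  //  ((q3 and q2) and q4).
          branch 2.2.1 (add not (not q2 or q4)):
            not (not q2 or q4): α-rule — add not not q2, not q4.
            ○ open, literals {q2=true, q3=false, q4=false}.
          branch 2.2.2 (add ((q3 and q2) and q4)):
            ((q3 and q2) and q4): α-rule — add (q3 and q2), q4.
            (q3 and q2): α-rule — add q3, q2.
            × closes — contains both q3 and not q3.
2 branches closed, 2 open.
Each open branch fixes some atoms; the unmentioned ones are free. Counting distinct full assignments: branch {q3=false, q4=false} (q1, q2) contributes 4 new; branch {q2=true, q3=false, q4=false} (q1) contributes 0 new. Total: 4.

4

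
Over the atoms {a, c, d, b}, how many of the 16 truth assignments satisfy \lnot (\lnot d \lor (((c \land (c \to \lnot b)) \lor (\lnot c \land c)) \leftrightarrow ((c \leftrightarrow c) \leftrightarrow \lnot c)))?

Initial set: {\lnot (\lnot d \lor (((c \land (c \to \lnot b)) \lor (\lnot c \land c)) \leftrightarrow ((c \leftrightarrow c) \leftrightarrow \lnot c)))}.
\lnot (\lnot d \lor (((c \land (c \to \lnot b)) \lor (\lnot c \land c)) \leftrightarrow ((c \leftrightarrow c) \leftrightarrow \lnot c))): α-rule — add \lnot \lnot d, \lnot (((c \land (c \to \lnot b)) \lor (\lnot c \land c)) \leftrightarrow ((c \leftrightarrow c) \leftrightarrow \lnot c)).
\lnot (((c \land (c \to \lnot b)) \lor (\lnot c \land c)) \leftrightarrow ((c \leftrightarrow c) \leftrightarrow \lnot c)): β-rule — branch into ((c \land (c \to \lnot b)) \lor (\lnot c \land c)), \lnot ((c \leftrightarrow c) \leftrightarrow \lnot c)  //  \lnot ((c \land (c \to \lnot b)) \lor (\lnot c \land c)), ((c \leftrightarrow c) \leftrightarrow \lnot c).
  branch 1 (add ((c \land (c \to \lnot b)) \lor (\lnot c \land c)), \lnot ((c \leftrightarrow c) \leftrightarrow \lnot c)):
    ((c \land (c \to \lnot b)) \lor (\lnot c \land c)): β-rule — branch into (c \land (c \to \lnot b))  //  (\lnot c \land c).
      branch 1.1 (add (c \land (c \to \lnot b))):
        (c \land (c \to \lnot b)): α-rule — add c, (c \to \lnot b).
        \lnot ((c \leftrightarrow c) \leftrightarrow \lnot c): β-rule — branch into (c \leftrightarrow c), \lnot \lnot c  //  \lnot (c \leftrightarrow c), \lnot c.
          branch 1.1.1 (add (c \leftrightarrow c), \lnot \lnot c):
            (c \to \lnot b): β-rule — branch into \lnot c  //  \lnot b.
              branch 1.1.1.1 (add \lnot c):
                × closes — contains both c and \lnot c.
              branch 1.1.1.2 (add \lnot b):
                (c \leftrightarrow c): β-rule — branch into c, c  //  \lnot c, \lnot c.
                  branch 1.1.1.2.1 (add c, c):
                    ○ open, literals {b=0, c=1, d=1}.
                  branch 1.1.1.2.2 (add \lnot c, \lnot c):
                    × closes — contains both c and \lnot c.
          branch 1.1.2 (add \lnot (c \leftrightarrow c), \lnot c):
            × closes — contains both c and \lnot c.
      branch 1.2 (add (\lnot c \land c)):
        (\lnot c \land c): α-rule — add \lnot c, c.
        × closes — contains both c and \lnot c.
  branch 2 (add \lnot ((c \land (c \to \lnot b)) \lor (\lnot c \land c)), ((c \leftrightarrow c) \leftrightarrow \lnot c)):
    \lnot ((c \land (c \to \lnot b)) \lor (\lnot c \land c)): α-rule — add \lnot (c \land (c \to \lnot b)), \lnot (\lnot c \land c).
    ((c \leftrightarrow c) \leftrightarrow \lnot c): β-rule — branch into (c \leftrightarrow c), \lnot c  //  \lnot (c \leftrightarrow c), \lnot \lnot c.
      branch 2.1 (add (c \leftrightarrow c), \lnot c):
        \lnot (c \land (c \to \lnot b)): β-rule — branch into \lnot c  //  \lnot (c \to \lnot b).
          branch 2.1.1 (add \lnot c):
            \lnot (\lnot c \land c): β-rule — branch into \lnot \lnot c  //  \lnot c.
              branch 2.1.1.1 (add \lnot \lnot c):
                × closes — contains both c and \lnot c.
              branch 2.1.1.2 (add \lnot c):
                (c \leftrightarrow c): β-rule — branch into c, c  //  \lnot c, \lnot c.
                  branch 2.1.1.2.1 (add c, c):
                    × closes — contains both c and \lnot c.
                  branch 2.1.1.2.2 (add \lnot c, \lnot c):
                    ○ open, literals {c=0, d=1}.
          branch 2.1.2 (add \lnot (c \to \lnot b)):
            \lnot (c \to \lnot b): α-rule — add c, \lnot \lnot b.
            × closes — contains both c and \lnot c.
      branch 2.2 (add \lnot (c \leftrightarrow c), \lnot \lnot c):
        \lnot (c \land (c \to \lnot b)): β-rule — branch into \lnot c  //  \lnot (c \to \lnot b).
          branch 2.2.1 (add \lnot c):
            × closes — contains both c and \lnot c.
          branch 2.2.2 (add \lnot (c \to \lnot b)):
            \lnot (c \to \lnot b): α-rule — add c, \lnot \lnot b.
            \lnot (\lnot c \land c): β-rule — branch into \lnot \lnot c  //  \lnot c.
              branch 2.2.2.1 (add \lnot \lnot c):
                \lnot (c \leftrightarrow c): β-rule — branch into c, \lnot c  //  \lnot c, c.
                  branch 2.2.2.1.1 (add c, \lnot c):
                    × closes — contains both c and \lnot c.
                  branch 2.2.2.1.2 (add \lnot c, c):
                    × closes — contains both c and \lnot c.
              branch 2.2.2.2 (add \lnot c):
                × closes — contains both c and \lnot c.
11 branches closed, 2 open.
Each open branch fixes some atoms; the unmentioned ones are free. Counting distinct full assignments: branch {b=0, c=1, d=1} (a) contributes 2 new; branch {c=0, d=1} (a, b) contributes 4 new. Total: 6.

6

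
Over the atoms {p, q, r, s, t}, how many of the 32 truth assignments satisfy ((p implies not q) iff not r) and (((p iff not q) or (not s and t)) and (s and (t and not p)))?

Initial set: {T (((p implies not q) iff not r) and (((p iff not q) or (not s and t)) and (s and (t and not p))))}.
T (((p implies not q) iff not r) and (((p iff not q) or (not s and t)) and (s and (t and not p)))): α-rule — add T ((p implies not q) iff not r), T (((p iff not q) or (not s and t)) and (s and (t and not p))).
T (((p iff not q) or (not s and t)) and (s and (t and not p))): α-rule — add T ((p iff not q) or (not s and t)), T (s and (t and not p)).
T (s and (t and not p)): α-rule — add T s, T (t and not p).
T (t and not p): α-rule — add T t, T not p.
T ((p implies not q) iff not r): β-rule — branch into T (p implies not q), T not r  //  F (p implies not q), F not r.
  branch 1 (add T (p implies not q), T not r):
    T ((p iff not q) or (not s and t)): β-rule — branch into T (p iff not q)  //  T (not s and t).
      branch 1.1 (add T (p iff not q)):
        T (p implies not q): β-rule — branch into F p  //  T not q.
          branch 1.1.1 (add F p):
            T (p iff not q): β-rule — branch into T p, T not q  //  F p, F not q.
              branch 1.1.1.1 (add T p, T not q):
                × closes — contains both p and not p.
              branch 1.1.1.2 (add F p, F not q):
                ○ open, literals {p=0, q=1, r=0, s=1, t=1}.
          branch 1.1.2 (add T not q):
            T (p iff not q): β-rule — branch into T p, T not q  //  F p, F not q.
              branch 1.1.2.1 (add T p, T not q):
                × closes — contains both p and not p.
              branch 1.1.2.2 (add F p, F not q):
                × closes — contains both q and not q.
      branch 1.2 (add T (not s and t)):
        T (not s and t): α-rule — add T not s, T t.
        × closes — contains both s and not s.
  branch 2 (add F (p implies not q), F not r):
    F (p implies not q): α-rule — add T p, F not q.
    × closes — contains both p and not p.
5 branches closed, 1 open.
Each open branch fixes some atoms; the unmentioned ones are free. Counting distinct full assignments: branch {p=0, q=1, r=0, s=1, t=1} (none free) contributes 1 new. Total: 1.

1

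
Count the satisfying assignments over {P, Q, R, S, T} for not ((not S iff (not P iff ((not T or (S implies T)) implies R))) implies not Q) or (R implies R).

32

Initial set: {(not ((not S iff (not P iff ((not T or (S implies T)) implies R))) implies not Q) or (R implies R))}.
(not ((not S iff (not P iff ((not T or (S implies T)) implies R))) implies not Q) or (R implies R)): β-rule — branch into not ((not S iff (not P iff ((not T or (S implies T)) implies R))) implies not Q)  //  (R implies R).
  branch 1 (add not ((not S iff (not P iff ((not T or (S implies T)) implies R))) implies not Q)):
    not ((not S iff (not P iff ((not T or (S implies T)) implies R))) implies not Q): α-rule — add (not S iff (not P iff ((not T or (S implies T)) implies R))), not not Q.
    (not S iff (not P iff ((not T or (S implies T)) implies R))): β-rule — branch into not S, (not P iff ((not T or (S implies T)) implies R))  //  not not S, not (not P iff ((not T or (S implies T)) implies R)).
      branch 1.1 (add not S, (not P iff ((not T or (S implies T)) implies R))):
        (not P iff ((not T or (S implies T)) implies R)): β-rule — branch into not P, ((not T or (S implies T)) implies R)  //  not not P, not ((not T or (S implies T)) implies R).
          branch 1.1.1 (add not P, ((not T or (S implies T)) implies R)):
            ((not T or (S implies T)) implies R): β-rule — branch into not (not T or (S implies T))  //  R.
              branch 1.1.1.1 (add not (not T or (S implies T))):
                not (not T or (S implies T)): α-rule — add not not T, not (S implies T).
                not (S implies T): α-rule — add S, not T.
                × closes — contains both S and not S.
              branch 1.1.1.2 (add R):
                ○ open, literals {P=0, Q=1, R=1, S=0}.
          branch 1.1.2 (add not not P, not ((not T or (S implies T)) implies R)):
            not ((not T or (S implies T)) implies R): α-rule — add (not T or (S implies T)), not R.
            (not T or (S implies T)): β-rule — branch into not T  //  (S implies T).
              branch 1.1.2.1 (add not T):
                ○ open, literals {P=1, Q=1, R=0, S=0, T=0}.
              branch 1.1.2.2 (add (S implies T)):
                (S implies T): β-rule — branch into not S  //  T.
                  branch 1.1.2.2.1 (add not S):
                    ○ open, literals {P=1, Q=1, R=0, S=0}.
                  branch 1.1.2.2.2 (add T):
                    ○ open, literals {P=1, Q=1, R=0, S=0, T=1}.
      branch 1.2 (add not not S, not (not P iff ((not T or (S implies T)) implies R))):
        not (not P iff ((not T or (S implies T)) implies R)): β-rule — branch into not P, not ((not T or (S implies T)) implies R)  //  not not P, ((not T or (S implies T)) implies R).
          branch 1.2.1 (add not P, not ((not T or (S implies T)) implies R)):
            not ((not T or (S implies T)) implies R): α-rule — add (not T or (S implies T)), not R.
            (not T or (S implies T)): β-rule — branch into not T  //  (S implies T).
              branch 1.2.1.1 (add not T):
                ○ open, literals {P=0, Q=1, R=0, S=1, T=0}.
              branch 1.2.1.2 (add (S implies T)):
                (S implies T): β-rule — branch into not S  //  T.
                  branch 1.2.1.2.1 (add not S):
                    × closes — contains both S and not S.
                  branch 1.2.1.2.2 (add T):
                    ○ open, literals {P=0, Q=1, R=0, S=1, T=1}.
          branch 1.2.2 (add not not P, ((not T or (S implies T)) implies R)):
            ((not T or (S implies T)) implies R): β-rule — branch into not (not T or (S implies T))  //  R.
              branch 1.2.2.1 (add not (not T or (S implies T))):
                not (not T or (S implies T)): α-rule — add not not T, not (S implies T).
                not (S implies T): α-rule — add S, not T.
                × closes — contains both T and not T.
              branch 1.2.2.2 (add R):
                ○ open, literals {P=1, Q=1, R=1, S=1}.
  branch 2 (add (R implies R)):
    (R implies R): β-rule — branch into not R  //  R.
      branch 2.1 (add not R):
        ○ open, literals {R=0}.
      branch 2.2 (add R):
        ○ open, literals {R=1}.
3 branches closed, 9 open.
Each open branch fixes some atoms; the unmentioned ones are free. Counting distinct full assignments: branch {P=0, Q=1, R=1, S=0} (T) contributes 2 new; branch {P=1, Q=1, R=0, S=0, T=0} (none free) contributes 1 new; branch {P=1, Q=1, R=0, S=0} (T) contributes 1 new; branch {P=1, Q=1, R=0, S=0, T=1} (none free) contributes 0 new; branch {P=0, Q=1, R=0, S=1, T=0} (none free) contributes 1 new; branch {P=0, Q=1, R=0, S=1, T=1} (none free) contributes 1 new; branch {P=1, Q=1, R=1, S=1} (T) contributes 2 new; branch {R=0} (P, Q, S, T) contributes 12 new; branch {R=1} (P, Q, S, T) contributes 12 new. Total: 32.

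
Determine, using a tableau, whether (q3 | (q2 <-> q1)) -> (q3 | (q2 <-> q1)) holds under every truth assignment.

Assume the negation and expand:
Initial set: {~((q3 | (q2 <-> q1)) -> (q3 | (q2 <-> q1)))}.
~((q3 | (q2 <-> q1)) -> (q3 | (q2 <-> q1))): α-rule — add (q3 | (q2 <-> q1)), ~(q3 | (q2 <-> q1)).
~(q3 | (q2 <-> q1)): α-rule — add ~q3, ~(q2 <-> q1).
(q3 | (q2 <-> q1)): β-rule — branch into q3  //  (q2 <-> q1).
  branch 1 (add q3):
    × closes — contains both q3 and ~q3.
  branch 2 (add (q2 <-> q1)):
    ~(q2 <-> q1): β-rule — branch into q2, ~q1  //  ~q2, q1.
      branch 2.1 (add q2, ~q1):
        (q2 <-> q1): β-rule — branch into q2, q1  //  ~q2, ~q1.
          branch 2.1.1 (add q2, q1):
            × closes — contains both q1 and ~q1.
          branch 2.1.2 (add ~q2, ~q1):
            × closes — contains both q2 and ~q2.
      branch 2.2 (add ~q2, q1):
        (q2 <-> q1): β-rule — branch into q2, q1  //  ~q2, ~q1.
          branch 2.2.1 (add q2, q1):
            × closes — contains both q2 and ~q2.
          branch 2.2.2 (add ~q2, ~q1):
            × closes — contains both q1 and ~q1.
All 5 branches close.
Every branch closed, so the negation is unsatisfiable and the formula is valid.

Valid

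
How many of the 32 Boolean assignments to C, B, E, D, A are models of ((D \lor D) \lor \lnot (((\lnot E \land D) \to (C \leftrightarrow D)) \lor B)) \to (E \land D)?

Initial set: {(((D \lor D) \lor \lnot (((\lnot E \land D) \to (C \leftrightarrow D)) \lor B)) \to (E \land D))}.
(((D \lor D) \lor \lnot (((\lnot E \land D) \to (C \leftrightarrow D)) \lor B)) \to (E \land D)): β-rule — branch into \lnot ((D \lor D) \lor \lnot (((\lnot E \land D) \to (C \leftrightarrow D)) \lor B))  //  (E \land D).
  branch 1 (add \lnot ((D \lor D) \lor \lnot (((\lnot E \land D) \to (C \leftrightarrow D)) \lor B))):
    \lnot ((D \lor D) \lor \lnot (((\lnot E \land D) \to (C \leftrightarrow D)) \lor B)): α-rule — add \lnot (D \lor D), \lnot \lnot (((\lnot E \land D) \to (C \leftrightarrow D)) \lor B).
    \lnot (D \lor D): α-rule — add \lnot D, \lnot D.
    \lnot \lnot (((\lnot E \land D) \to (C \leftrightarrow D)) \lor B): β-rule — branch into ((\lnot E \land D) \to (C \leftrightarrow D))  //  B.
      branch 1.1 (add ((\lnot E \land D) \to (C \leftrightarrow D))):
        ((\lnot E \land D) \to (C \leftrightarrow D)): β-rule — branch into \lnot (\lnot E \land D)  //  (C \leftrightarrow D).
          branch 1.1.1 (add \lnot (\lnot E \land D)):
            \lnot (\lnot E \land D): β-rule — branch into \lnot \lnot E  //  \lnot D.
              branch 1.1.1.1 (add \lnot \lnot E):
                ○ open, literals {D=F, E=T}.
              branch 1.1.1.2 (add \lnot D):
                ○ open, literals {D=F}.
          branch 1.1.2 (add (C \leftrightarrow D)):
            (C \leftrightarrow D): β-rule — branch into C, D  //  \lnot C, \lnot D.
              branch 1.1.2.1 (add C, D):
                × closes — contains both D and \lnot D.
              branch 1.1.2.2 (add \lnot C, \lnot D):
                ○ open, literals {C=F, D=F}.
      branch 1.2 (add B):
        ○ open, literals {B=T, D=F}.
  branch 2 (add (E \land D)):
    (E \land D): α-rule — add E, D.
    ○ open, literals {D=T, E=T}.
1 branch closed, 5 open.
Each open branch fixes some atoms; the unmentioned ones are free. Counting distinct full assignments: branch {D=F, E=T} (C, B, A) contributes 8 new; branch {D=F} (C, B, E, A) contributes 8 new; branch {C=F, D=F} (B, E, A) contributes 0 new; branch {B=T, D=F} (C, E, A) contributes 0 new; branch {D=T, E=T} (C, B, A) contributes 8 new. Total: 24.

24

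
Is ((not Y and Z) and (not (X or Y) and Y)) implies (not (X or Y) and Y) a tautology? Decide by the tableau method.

Assume the negation and expand:
Initial set: {not (((not Y and Z) and (not (X or Y) and Y)) implies (not (X or Y) and Y))}.
not (((not Y and Z) and (not (X or Y) and Y)) implies (not (X or Y) and Y)): α-rule — add ((not Y and Z) and (not (X or Y) and Y)), not (not (X or Y) and Y).
((not Y and Z) and (not (X or Y) and Y)): α-rule — add (not Y and Z), (not (X or Y) and Y).
(not Y and Z): α-rule — add not Y, Z.
(not (X or Y) and Y): α-rule — add not (X or Y), Y.
× closes — contains both Y and not Y.
All 1 branch closes.
Every branch closed, so the negation is unsatisfiable and the formula is valid.

Valid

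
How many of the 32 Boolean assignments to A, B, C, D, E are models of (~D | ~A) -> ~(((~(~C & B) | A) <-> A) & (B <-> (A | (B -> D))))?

Initial set: {((~D | ~A) -> ~(((~(~C & B) | A) <-> A) & (B <-> (A | (B -> D)))))}.
((~D | ~A) -> ~(((~(~C & B) | A) <-> A) & (B <-> (A | (B -> D))))): β-rule — branch into ~(~D | ~A)  //  ~(((~(~C & B) | A) <-> A) & (B <-> (A | (B -> D)))).
  branch 1 (add ~(~D | ~A)):
    ~(~D | ~A): α-rule — add ~~D, ~~A.
    ○ open, literals {A=1, D=1}.
  branch 2 (add ~(((~(~C & B) | A) <-> A) & (B <-> (A | (B -> D))))):
    ~(((~(~C & B) | A) <-> A) & (B <-> (A | (B -> D)))): β-rule — branch into ~((~(~C & B) | A) <-> A)  //  ~(B <-> (A | (B -> D))).
      branch 2.1 (add ~((~(~C & B) | A) <-> A)):
        ~((~(~C & B) | A) <-> A): β-rule — branch into (~(~C & B) | A), ~A  //  ~(~(~C & B) | A), A.
          branch 2.1.1 (add (~(~C & B) | A), ~A):
            (~(~C & B) | A): β-rule — branch into ~(~C & B)  //  A.
              branch 2.1.1.1 (add ~(~C & B)):
                ~(~C & B): β-rule — branch into ~~C  //  ~B.
                  branch 2.1.1.1.1 (add ~~C):
                    ○ open, literals {A=0, C=1}.
                  branch 2.1.1.1.2 (add ~B):
                    ○ open, literals {A=0, B=0}.
              branch 2.1.1.2 (add A):
                × closes — contains both A and ~A.
          branch 2.1.2 (add ~(~(~C & B) | A), A):
            ~(~(~C & B) | A): α-rule — add ~~(~C & B), ~A.
            × closes — contains both A and ~A.
      branch 2.2 (add ~(B <-> (A | (B -> D)))):
        ~(B <-> (A | (B -> D))): β-rule — branch into B, ~(A | (B -> D))  //  ~B, (A | (B -> D)).
          branch 2.2.1 (add B, ~(A | (B -> D))):
            ~(A | (B -> D)): α-rule — add ~A, ~(B -> D).
            ~(B -> D): α-rule — add B, ~D.
            ○ open, literals {A=0, B=1, D=0}.
          branch 2.2.2 (add ~B, (A | (B -> D))):
            (A | (B -> D)): β-rule — branch into A  //  (B -> D).
              branch 2.2.2.1 (add A):
                ○ open, literals {A=1, B=0}.
              branch 2.2.2.2 (add (B -> D)):
                (B -> D): β-rule — branch into ~B  //  D.
                  branch 2.2.2.2.1 (add ~B):
                    ○ open, literals {B=0}.
                  branch 2.2.2.2.2 (add D):
                    ○ open, literals {B=0, D=1}.
2 branches closed, 7 open.
Each open branch fixes some atoms; the unmentioned ones are free. Counting distinct full assignments: branch {A=1, D=1} (B, C, E) contributes 8 new; branch {A=0, C=1} (B, D, E) contributes 8 new; branch {A=0, B=0} (C, D, E) contributes 4 new; branch {A=0, B=1, D=0} (C, E) contributes 2 new; branch {A=1, B=0} (C, D, E) contributes 4 new; branch {B=0} (A, C, D, E) contributes 0 new; branch {B=0, D=1} (A, C, E) contributes 0 new. Total: 26.

26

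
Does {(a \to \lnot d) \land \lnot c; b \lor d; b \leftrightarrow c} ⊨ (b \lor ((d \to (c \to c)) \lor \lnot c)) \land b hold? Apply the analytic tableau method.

No

Initial set: {((a \to \lnot d) \land \lnot c); (b \lor d); (b \leftrightarrow c); \lnot ((b \lor ((d \to (c \to c)) \lor \lnot c)) \land b)}.
((a \to \lnot d) \land \lnot c): α-rule — add (a \to \lnot d), \lnot c.
(b \lor d): β-rule — branch into b  //  d.
  branch 1 (add b):
    (b \leftrightarrow c): β-rule — branch into b, c  //  \lnot b, \lnot c.
      branch 1.1 (add b, c):
        × closes — contains both c and \lnot c.
      branch 1.2 (add \lnot b, \lnot c):
        × closes — contains both b and \lnot b.
  branch 2 (add d):
    (b \leftrightarrow c): β-rule — branch into b, c  //  \lnot b, \lnot c.
      branch 2.1 (add b, c):
        × closes — contains both c and \lnot c.
      branch 2.2 (add \lnot b, \lnot c):
        \lnot ((b \lor ((d \to (c \to c)) \lor \lnot c)) \land b): β-rule — branch into \lnot (b \lor ((d \to (c \to c)) \lor \lnot c))  //  \lnot b.
          branch 2.2.1 (add \lnot (b \lor ((d \to (c \to c)) \lor \lnot c))):
            \lnot (b \lor ((d \to (c \to c)) \lor \lnot c)): α-rule — add \lnot b, \lnot ((d \to (c \to c)) \lor \lnot c).
            \lnot ((d \to (c \to c)) \lor \lnot c): α-rule — add \lnot (d \to (c \to c)), \lnot \lnot c.
            × closes — contains both c and \lnot c.
          branch 2.2.2 (add \lnot b):
            (a \to \lnot d): β-rule — branch into \lnot a  //  \lnot d.
              branch 2.2.2.1 (add \lnot a):
                ○ open, literals {a=false, b=false, c=false, d=true}.
              branch 2.2.2.2 (add \lnot d):
                × closes — contains both d and \lnot d.
5 branches closed, 1 open.
An open branch gives a countermodel: a=false, b=false, c=false, d=true (unmentioned atoms arbitrary); the premises hold there but the conclusion fails.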